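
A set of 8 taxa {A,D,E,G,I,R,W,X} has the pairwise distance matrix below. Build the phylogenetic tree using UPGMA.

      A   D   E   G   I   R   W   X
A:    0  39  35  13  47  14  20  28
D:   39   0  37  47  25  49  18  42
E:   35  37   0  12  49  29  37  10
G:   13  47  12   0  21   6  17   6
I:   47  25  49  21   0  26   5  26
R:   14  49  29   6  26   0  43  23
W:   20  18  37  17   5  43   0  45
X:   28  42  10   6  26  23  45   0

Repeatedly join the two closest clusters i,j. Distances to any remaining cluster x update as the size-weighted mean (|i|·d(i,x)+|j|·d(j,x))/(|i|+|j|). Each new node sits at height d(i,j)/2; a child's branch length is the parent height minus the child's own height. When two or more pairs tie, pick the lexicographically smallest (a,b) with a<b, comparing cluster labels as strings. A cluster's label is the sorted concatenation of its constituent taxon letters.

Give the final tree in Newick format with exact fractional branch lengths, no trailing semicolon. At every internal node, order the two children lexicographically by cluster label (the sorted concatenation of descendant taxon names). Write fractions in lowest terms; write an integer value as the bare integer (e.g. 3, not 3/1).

iteration 1: select I,W (d=5); attach at lengths (5/2, 5/2); label the merged cluster IW
  updated: d(A,IW)=67/2, d(D,IW)=43/2, d(E,IW)=43, d(G,IW)=19, d(IW,R)=69/2, d(IW,X)=71/2
iteration 2: select G,R (d=6); attach at lengths (3, 3); label the merged cluster GR
  updated: d(A,GR)=27/2, d(D,GR)=48, d(E,GR)=41/2, d(GR,IW)=107/4, d(GR,X)=29/2
iteration 3: select E,X (d=10); attach at lengths (5, 5); label the merged cluster EX
  updated: d(A,EX)=63/2, d(D,EX)=79/2, d(EX,GR)=35/2, d(EX,IW)=157/4
iteration 4: select A,GR (d=27/2); attach at lengths (27/4, 15/4); label the merged cluster AGR
  updated: d(AGR,D)=45, d(AGR,EX)=133/6, d(AGR,IW)=29
iteration 5: select D,IW (d=43/2); attach at lengths (43/4, 33/4); label the merged cluster DIW
  updated: d(AGR,DIW)=103/3, d(DIW,EX)=118/3
iteration 6: select AGR,EX (d=133/6); attach at lengths (13/3, 73/12); label the merged cluster AEGRX
  updated: d(AEGRX,DIW)=109/3
iteration 7: select AEGRX,DIW (d=109/3); attach at lengths (85/12, 89/12); label the merged cluster ADEGIRWX
final tree: (((A:27/4,(G:3,R:3):15/4):13/3,(E:5,X:5):73/12):85/12,(D:43/4,(I:5/2,W:5/2):33/4):89/12)
total length: 905/12

(((A:27/4,(G:3,R:3):15/4):13/3,(E:5,X:5):73/12):85/12,(D:43/4,(I:5/2,W:5/2):33/4):89/12)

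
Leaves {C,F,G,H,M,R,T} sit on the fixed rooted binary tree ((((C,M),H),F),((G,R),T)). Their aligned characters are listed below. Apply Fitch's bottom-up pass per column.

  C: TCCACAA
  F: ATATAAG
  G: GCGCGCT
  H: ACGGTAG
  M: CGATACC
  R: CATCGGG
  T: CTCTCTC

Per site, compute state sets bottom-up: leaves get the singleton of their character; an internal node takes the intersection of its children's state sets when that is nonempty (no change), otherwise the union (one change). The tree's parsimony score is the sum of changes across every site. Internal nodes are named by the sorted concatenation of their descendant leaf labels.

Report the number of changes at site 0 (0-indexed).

[col 0] CM: children C:{T}, M:{C} ∪→ {C,T}; cost 1
[col 0] CHM: children CM:{C,T}, H:{A} ∪→ {A,C,T}; cost 1
[col 0] CFHM: children CHM:{A,C,T}, F:{A} ∩→ {A}; cost 0
[col 0] GR: children G:{G}, R:{C} ∪→ {C,G}; cost 1
[col 0] GRT: children GR:{C,G}, T:{C} ∩→ {C}; cost 0
[col 0] CFGHMRT: children CFHM:{A}, GRT:{C} ∪→ {A,C}; cost 1
[col 1] CM: children C:{C}, M:{G} ∪→ {C,G}; cost 1
[col 1] CHM: children CM:{C,G}, H:{C} ∩→ {C}; cost 0
[col 1] CFHM: children CHM:{C}, F:{T} ∪→ {C,T}; cost 1
[col 1] GR: children G:{C}, R:{A} ∪→ {A,C}; cost 1
[col 1] GRT: children GR:{A,C}, T:{T} ∪→ {A,C,T}; cost 1
[col 1] CFGHMRT: children CFHM:{C,T}, GRT:{A,C,T} ∩→ {C,T}; cost 0
[col 2] CM: children C:{C}, M:{A} ∪→ {A,C}; cost 1
[col 2] CHM: children CM:{A,C}, H:{G} ∪→ {A,C,G}; cost 1
[col 2] CFHM: children CHM:{A,C,G}, F:{A} ∩→ {A}; cost 0
[col 2] GR: children G:{G}, R:{T} ∪→ {G,T}; cost 1
[col 2] GRT: children GR:{G,T}, T:{C} ∪→ {C,G,T}; cost 1
[col 2] CFGHMRT: children CFHM:{A}, GRT:{C,G,T} ∪→ {A,C,G,T}; cost 1
[col 3] CM: children C:{A}, M:{T} ∪→ {A,T}; cost 1
[col 3] CHM: children CM:{A,T}, H:{G} ∪→ {A,G,T}; cost 1
[col 3] CFHM: children CHM:{A,G,T}, F:{T} ∩→ {T}; cost 0
[col 3] GR: children G:{C}, R:{C} ∩→ {C}; cost 0
[col 3] GRT: children GR:{C}, T:{T} ∪→ {C,T}; cost 1
[col 3] CFGHMRT: children CFHM:{T}, GRT:{C,T} ∩→ {T}; cost 0
[col 4] CM: children C:{C}, M:{A} ∪→ {A,C}; cost 1
[col 4] CHM: children CM:{A,C}, H:{T} ∪→ {A,C,T}; cost 1
[col 4] CFHM: children CHM:{A,C,T}, F:{A} ∩→ {A}; cost 0
[col 4] GR: children G:{G}, R:{G} ∩→ {G}; cost 0
[col 4] GRT: children GR:{G}, T:{C} ∪→ {C,G}; cost 1
[col 4] CFGHMRT: children CFHM:{A}, GRT:{C,G} ∪→ {A,C,G}; cost 1
[col 5] CM: children C:{A}, M:{C} ∪→ {A,C}; cost 1
[col 5] CHM: children CM:{A,C}, H:{A} ∩→ {A}; cost 0
[col 5] CFHM: children CHM:{A}, F:{A} ∩→ {A}; cost 0
[col 5] GR: children G:{C}, R:{G} ∪→ {C,G}; cost 1
[col 5] GRT: children GR:{C,G}, T:{T} ∪→ {C,G,T}; cost 1
[col 5] CFGHMRT: children CFHM:{A}, GRT:{C,G,T} ∪→ {A,C,G,T}; cost 1
[col 6] CM: children C:{A}, M:{C} ∪→ {A,C}; cost 1
[col 6] CHM: children CM:{A,C}, H:{G} ∪→ {A,C,G}; cost 1
[col 6] CFHM: children CHM:{A,C,G}, F:{G} ∩→ {G}; cost 0
[col 6] GR: children G:{T}, R:{G} ∪→ {G,T}; cost 1
[col 6] GRT: children GR:{G,T}, T:{C} ∪→ {C,G,T}; cost 1
[col 6] CFGHMRT: children CFHM:{G}, GRT:{C,G,T} ∩→ {G}; cost 0
per-site changes: [4, 4, 5, 3, 4, 4, 4]; total = 28

4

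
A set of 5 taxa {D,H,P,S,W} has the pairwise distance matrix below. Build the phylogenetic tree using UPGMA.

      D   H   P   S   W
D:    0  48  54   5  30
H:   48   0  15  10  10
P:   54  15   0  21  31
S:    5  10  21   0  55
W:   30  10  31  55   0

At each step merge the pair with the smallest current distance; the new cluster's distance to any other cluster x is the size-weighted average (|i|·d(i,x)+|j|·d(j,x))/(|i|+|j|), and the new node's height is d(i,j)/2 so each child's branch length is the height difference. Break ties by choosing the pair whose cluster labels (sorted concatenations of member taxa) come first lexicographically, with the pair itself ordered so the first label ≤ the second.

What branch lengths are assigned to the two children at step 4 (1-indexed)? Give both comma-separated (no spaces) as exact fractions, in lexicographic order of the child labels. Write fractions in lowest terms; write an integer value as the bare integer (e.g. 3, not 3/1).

47/3,20/3

1. join D+S (d=5) ⇒ DS; edges |D|=5/2, |S|=5/2
  updated: d(DS,H)=29, d(DS,P)=75/2, d(DS,W)=85/2
2. join H+W (d=10) ⇒ HW; edges |H|=5, |W|=5
  updated: d(DS,HW)=143/4, d(HW,P)=23
3. join HW+P (d=23) ⇒ HPW; edges |HW|=13/2, |P|=23/2
  updated: d(DS,HPW)=109/3
4. join DS+HPW (d=109/3) ⇒ DHPSW; edges |DS|=47/3, |HPW|=20/3
final tree: ((D:5/2,S:5/2):47/3,((H:5,W:5):13/2,P:23/2):20/3)
total length: 166/3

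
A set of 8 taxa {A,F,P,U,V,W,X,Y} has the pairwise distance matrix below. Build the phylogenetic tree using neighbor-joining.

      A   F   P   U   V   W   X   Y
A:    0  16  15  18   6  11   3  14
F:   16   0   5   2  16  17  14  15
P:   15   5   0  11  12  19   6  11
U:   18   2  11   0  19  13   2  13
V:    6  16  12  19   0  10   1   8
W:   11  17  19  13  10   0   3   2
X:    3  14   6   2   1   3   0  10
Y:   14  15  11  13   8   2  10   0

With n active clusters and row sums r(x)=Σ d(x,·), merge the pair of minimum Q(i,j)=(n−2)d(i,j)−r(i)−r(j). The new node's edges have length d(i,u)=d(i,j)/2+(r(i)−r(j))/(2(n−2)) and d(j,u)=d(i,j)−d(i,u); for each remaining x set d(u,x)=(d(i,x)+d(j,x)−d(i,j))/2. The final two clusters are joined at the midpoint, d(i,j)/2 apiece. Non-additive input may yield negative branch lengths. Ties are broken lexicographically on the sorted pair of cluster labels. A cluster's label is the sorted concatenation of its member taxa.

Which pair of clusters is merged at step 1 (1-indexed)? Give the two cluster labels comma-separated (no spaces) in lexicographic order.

F,U

1. join F+U (d=2, Q=-151) ⇒ FU; edges |F|=19/12, |U|=5/12
  updated: d(A,FU)=16, d(FU,P)=7, d(FU,V)=33/2, d(FU,W)=14, d(FU,X)=7, d(FU,Y)=13
2. join FU+P (d=7, Q=-217/2) ⇒ FPU; edges |FU|=77/20, |P|=63/20
  updated: d(A,FPU)=12, d(FPU,V)=43/4, d(FPU,W)=13, d(FPU,X)=3, d(FPU,Y)=17/2
3. join W+Y (d=2, Q=-147/2) ⇒ WY; edges |W|=9/16, |Y|=23/16
  updated: d(A,WY)=23/2, d(FPU,WY)=39/4, d(V,WY)=8, d(WY,X)=11/2
4. join FPU+WY (d=39/4, Q=-41) ⇒ FPUWY; edges |FPU|=5, |WY|=19/4
  updated: d(A,FPUWY)=55/8, d(FPUWY,V)=9/2, d(FPUWY,X)=-5/8
5. join A+V (d=6, Q=-123/8) ⇒ AV; edges |A|=131/32, |V|=61/32
  updated: d(AV,FPUWY)=43/16, d(AV,X)=-1
6. join AV+FPUWY (d=43/16, Q=-17/16) ⇒ AFPUVWY; edges |AV|=37/32, |FPUWY|=49/32
  updated: d(AFPUVWY,X)=-69/32
7. join AFPUVWY+X (d=-69/32) ⇒ AFPUVWXY; edges |AFPUVWY|=-69/64, |X|=-69/64
final tree: (((A:131/32,V:61/32):37/32,(((F:19/12,U:5/12):77/20,P:63/20):5,(W:9/16,Y:23/16):19/4):49/32):-69/64,X:-69/64)
total length: 873/32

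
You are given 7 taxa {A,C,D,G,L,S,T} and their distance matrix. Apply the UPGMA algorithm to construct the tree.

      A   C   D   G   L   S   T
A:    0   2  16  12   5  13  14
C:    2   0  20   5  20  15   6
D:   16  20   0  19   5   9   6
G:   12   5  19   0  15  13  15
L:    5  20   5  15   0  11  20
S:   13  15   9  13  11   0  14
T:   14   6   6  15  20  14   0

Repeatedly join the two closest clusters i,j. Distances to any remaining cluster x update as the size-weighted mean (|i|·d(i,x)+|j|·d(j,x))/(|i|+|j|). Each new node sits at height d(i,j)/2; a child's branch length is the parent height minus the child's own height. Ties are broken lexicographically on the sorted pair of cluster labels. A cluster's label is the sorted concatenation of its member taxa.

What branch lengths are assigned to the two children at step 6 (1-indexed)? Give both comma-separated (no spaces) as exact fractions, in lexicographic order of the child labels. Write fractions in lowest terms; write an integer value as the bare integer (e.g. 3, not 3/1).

3/2,7/3

iteration 1: select A,C (d=2); attach at lengths (1, 1); label the merged cluster AC
  updated: d(AC,D)=18, d(AC,G)=17/2, d(AC,L)=25/2, d(AC,S)=14, d(AC,T)=10
iteration 2: select D,L (d=5); attach at lengths (5/2, 5/2); label the merged cluster DL
  updated: d(AC,DL)=61/4, d(DL,G)=17, d(DL,S)=10, d(DL,T)=13
iteration 3: select AC,G (d=17/2); attach at lengths (13/4, 17/4); label the merged cluster ACG
  updated: d(ACG,DL)=95/6, d(ACG,S)=41/3, d(ACG,T)=35/3
iteration 4: select DL,S (d=10); attach at lengths (5/2, 5); label the merged cluster DLS
  updated: d(ACG,DLS)=136/9, d(DLS,T)=40/3
iteration 5: select ACG,T (d=35/3); attach at lengths (19/12, 35/6); label the merged cluster ACGT
  updated: d(ACGT,DLS)=44/3
iteration 6: select ACGT,DLS (d=44/3); attach at lengths (3/2, 7/3); label the merged cluster ACDGLST
final tree: ((((A:1,C:1):13/4,G:17/4):19/12,T:35/6):3/2,((D:5/2,L:5/2):5/2,S:5):7/3)
total length: 133/4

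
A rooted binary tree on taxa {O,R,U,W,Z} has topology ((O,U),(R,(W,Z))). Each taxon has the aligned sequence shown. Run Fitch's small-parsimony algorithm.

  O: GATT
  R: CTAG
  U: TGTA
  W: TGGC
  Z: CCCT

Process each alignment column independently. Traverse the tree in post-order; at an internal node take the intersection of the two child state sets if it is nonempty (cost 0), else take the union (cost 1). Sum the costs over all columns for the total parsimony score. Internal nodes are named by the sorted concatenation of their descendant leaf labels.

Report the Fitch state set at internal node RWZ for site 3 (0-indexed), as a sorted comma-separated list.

C,G,T

[col 0] OU: children O:{G}, U:{T} ∪→ {G,T}; cost 1
[col 0] WZ: children W:{T}, Z:{C} ∪→ {C,T}; cost 1
[col 0] RWZ: children R:{C}, WZ:{C,T} ∩→ {C}; cost 0
[col 0] ORUWZ: children OU:{G,T}, RWZ:{C} ∪→ {C,G,T}; cost 1
[col 1] OU: children O:{A}, U:{G} ∪→ {A,G}; cost 1
[col 1] WZ: children W:{G}, Z:{C} ∪→ {C,G}; cost 1
[col 1] RWZ: children R:{T}, WZ:{C,G} ∪→ {C,G,T}; cost 1
[col 1] ORUWZ: children OU:{A,G}, RWZ:{C,G,T} ∩→ {G}; cost 0
[col 2] OU: children O:{T}, U:{T} ∩→ {T}; cost 0
[col 2] WZ: children W:{G}, Z:{C} ∪→ {C,G}; cost 1
[col 2] RWZ: children R:{A}, WZ:{C,G} ∪→ {A,C,G}; cost 1
[col 2] ORUWZ: children OU:{T}, RWZ:{A,C,G} ∪→ {A,C,G,T}; cost 1
[col 3] OU: children O:{T}, U:{A} ∪→ {A,T}; cost 1
[col 3] WZ: children W:{C}, Z:{T} ∪→ {C,T}; cost 1
[col 3] RWZ: children R:{G}, WZ:{C,T} ∪→ {C,G,T}; cost 1
[col 3] ORUWZ: children OU:{A,T}, RWZ:{C,G,T} ∩→ {T}; cost 0
per-site changes: [3, 3, 3, 3]; total = 12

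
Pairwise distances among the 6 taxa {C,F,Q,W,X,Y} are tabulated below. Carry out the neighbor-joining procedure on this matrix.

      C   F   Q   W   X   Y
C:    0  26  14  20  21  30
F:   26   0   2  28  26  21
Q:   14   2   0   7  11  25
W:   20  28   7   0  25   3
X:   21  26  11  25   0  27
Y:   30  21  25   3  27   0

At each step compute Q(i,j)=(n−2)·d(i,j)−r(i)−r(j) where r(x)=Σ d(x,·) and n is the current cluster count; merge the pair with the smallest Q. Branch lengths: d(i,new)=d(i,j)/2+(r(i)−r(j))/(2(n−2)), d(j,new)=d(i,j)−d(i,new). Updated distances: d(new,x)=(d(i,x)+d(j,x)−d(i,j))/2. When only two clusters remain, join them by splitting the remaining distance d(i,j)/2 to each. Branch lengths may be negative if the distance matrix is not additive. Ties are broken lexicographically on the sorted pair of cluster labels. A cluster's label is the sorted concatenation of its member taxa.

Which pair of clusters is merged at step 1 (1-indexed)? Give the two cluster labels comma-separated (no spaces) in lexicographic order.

1. join W+Y (d=3, Q=-177) ⇒ WY; edges |W|=-11/8, |Y|=35/8
  updated: d(C,WY)=47/2, d(F,WY)=23, d(Q,WY)=29/2, d(WY,X)=49/2
2. join F+Q (d=2, Q=-225/2) ⇒ FQ; edges |F|=83/12, |Q|=-59/12
  updated: d(C,FQ)=19, d(FQ,WY)=71/4, d(FQ,X)=35/2
3. join C+X (d=21, Q=-169/2) ⇒ CX; edges |C|=85/8, |X|=83/8
  updated: d(CX,FQ)=31/4, d(CX,WY)=27/2
4. join CX+FQ (d=31/4, Q=-39) ⇒ CFQX; edges |CX|=7/4, |FQ|=6
  updated: d(CFQX,WY)=47/4
5. join CFQX+WY (d=47/4) ⇒ CFQWXY; edges |CFQX|=47/8, |WY|=47/8
final tree: (((C:85/8,X:83/8):7/4,(F:83/12,Q:-59/12):6):47/8,(W:-11/8,Y:35/8):47/8)
total length: 91/2

W,Y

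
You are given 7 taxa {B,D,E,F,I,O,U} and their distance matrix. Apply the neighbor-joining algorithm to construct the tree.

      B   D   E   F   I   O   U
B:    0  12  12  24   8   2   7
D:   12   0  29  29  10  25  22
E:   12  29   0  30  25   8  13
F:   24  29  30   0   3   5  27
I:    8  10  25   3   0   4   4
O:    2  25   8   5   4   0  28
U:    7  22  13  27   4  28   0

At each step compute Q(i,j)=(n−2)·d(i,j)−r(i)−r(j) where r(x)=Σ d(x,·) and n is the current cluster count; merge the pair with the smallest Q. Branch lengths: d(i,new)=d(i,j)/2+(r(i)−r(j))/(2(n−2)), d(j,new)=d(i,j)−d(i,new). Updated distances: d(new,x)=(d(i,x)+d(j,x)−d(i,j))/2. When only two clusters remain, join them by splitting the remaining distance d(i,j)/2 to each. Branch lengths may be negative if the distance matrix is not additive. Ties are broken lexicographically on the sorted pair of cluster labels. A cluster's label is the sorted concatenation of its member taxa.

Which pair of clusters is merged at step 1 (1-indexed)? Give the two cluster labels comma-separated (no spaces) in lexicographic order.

F,O

iteration 1: select F,O (d=5, Q=-165); attach at lengths (71/10, -21/10); label the merged cluster FO
  updated: d(B,FO)=21/2, d(D,FO)=49/2, d(E,FO)=33/2, d(FO,I)=1, d(FO,U)=25
iteration 2: select FO,I (d=1, Q=-243/2); attach at lengths (67/16, -51/16); label the merged cluster FIO
  updated: d(B,FIO)=35/4, d(D,FIO)=67/4, d(E,FIO)=81/4, d(FIO,U)=14
iteration 3: select E,U (d=13, Q=-365/4); attach at lengths (229/24, 83/24); label the merged cluster EU
  updated: d(B,EU)=3, d(D,EU)=19, d(EU,FIO)=85/8
iteration 4: select B,EU (d=3, Q=-403/8); attach at lengths (-23/32, 119/32); label the merged cluster BEU
  updated: d(BEU,D)=14, d(BEU,FIO)=131/16
iteration 5: select BEU,D (d=14, Q=-623/16); attach at lengths (87/32, 361/32); label the merged cluster BDEU
  updated: d(BDEU,FIO)=175/32
iteration 6: select BDEU,FIO (d=175/32); attach at lengths (175/64, 175/64); label the merged cluster BDEFIOU
final tree: (((B:-23/32,(E:229/24,U:83/24):119/32):87/32,D:361/32):175/64,((F:71/10,O:-21/10):67/16,I:-51/16):175/64)
total length: 1327/32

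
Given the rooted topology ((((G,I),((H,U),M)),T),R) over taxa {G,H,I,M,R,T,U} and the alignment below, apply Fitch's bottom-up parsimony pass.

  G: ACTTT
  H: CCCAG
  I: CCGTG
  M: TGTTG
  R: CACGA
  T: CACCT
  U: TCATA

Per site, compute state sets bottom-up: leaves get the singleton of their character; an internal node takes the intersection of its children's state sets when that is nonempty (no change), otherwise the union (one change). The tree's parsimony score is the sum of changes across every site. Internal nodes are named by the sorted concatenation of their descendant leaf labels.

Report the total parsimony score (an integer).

16

[col 0] GI: children G:{A}, I:{C} ∪→ {A,C}; cost 1
[col 0] HU: children H:{C}, U:{T} ∪→ {C,T}; cost 1
[col 0] HMU: children HU:{C,T}, M:{T} ∩→ {T}; cost 0
[col 0] GHIMU: children GI:{A,C}, HMU:{T} ∪→ {A,C,T}; cost 1
[col 0] GHIMTU: children GHIMU:{A,C,T}, T:{C} ∩→ {C}; cost 0
[col 0] GHIMRTU: children GHIMTU:{C}, R:{C} ∩→ {C}; cost 0
[col 1] GI: children G:{C}, I:{C} ∩→ {C}; cost 0
[col 1] HU: children H:{C}, U:{C} ∩→ {C}; cost 0
[col 1] HMU: children HU:{C}, M:{G} ∪→ {C,G}; cost 1
[col 1] GHIMU: children GI:{C}, HMU:{C,G} ∩→ {C}; cost 0
[col 1] GHIMTU: children GHIMU:{C}, T:{A} ∪→ {A,C}; cost 1
[col 1] GHIMRTU: children GHIMTU:{A,C}, R:{A} ∩→ {A}; cost 0
[col 2] GI: children G:{T}, I:{G} ∪→ {G,T}; cost 1
[col 2] HU: children H:{C}, U:{A} ∪→ {A,C}; cost 1
[col 2] HMU: children HU:{A,C}, M:{T} ∪→ {A,C,T}; cost 1
[col 2] GHIMU: children GI:{G,T}, HMU:{A,C,T} ∩→ {T}; cost 0
[col 2] GHIMTU: children GHIMU:{T}, T:{C} ∪→ {C,T}; cost 1
[col 2] GHIMRTU: children GHIMTU:{C,T}, R:{C} ∩→ {C}; cost 0
[col 3] GI: children G:{T}, I:{T} ∩→ {T}; cost 0
[col 3] HU: children H:{A}, U:{T} ∪→ {A,T}; cost 1
[col 3] HMU: children HU:{A,T}, M:{T} ∩→ {T}; cost 0
[col 3] GHIMU: children GI:{T}, HMU:{T} ∩→ {T}; cost 0
[col 3] GHIMTU: children GHIMU:{T}, T:{C} ∪→ {C,T}; cost 1
[col 3] GHIMRTU: children GHIMTU:{C,T}, R:{G} ∪→ {C,G,T}; cost 1
[col 4] GI: children G:{T}, I:{G} ∪→ {G,T}; cost 1
[col 4] HU: children H:{G}, U:{A} ∪→ {A,G}; cost 1
[col 4] HMU: children HU:{A,G}, M:{G} ∩→ {G}; cost 0
[col 4] GHIMU: children GI:{G,T}, HMU:{G} ∩→ {G}; cost 0
[col 4] GHIMTU: children GHIMU:{G}, T:{T} ∪→ {G,T}; cost 1
[col 4] GHIMRTU: children GHIMTU:{G,T}, R:{A} ∪→ {A,G,T}; cost 1
per-site changes: [3, 2, 4, 3, 4]; total = 16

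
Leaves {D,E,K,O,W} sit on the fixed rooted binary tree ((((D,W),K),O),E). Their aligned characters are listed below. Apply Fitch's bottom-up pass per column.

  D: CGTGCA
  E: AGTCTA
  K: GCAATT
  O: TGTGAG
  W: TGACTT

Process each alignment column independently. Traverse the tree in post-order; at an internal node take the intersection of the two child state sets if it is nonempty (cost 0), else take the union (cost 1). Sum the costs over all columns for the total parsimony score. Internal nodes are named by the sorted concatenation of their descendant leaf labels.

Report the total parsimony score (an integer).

14

[col 0] DW: children D:{C}, W:{T} ∪→ {C,T}; cost 1
[col 0] DKW: children DW:{C,T}, K:{G} ∪→ {C,G,T}; cost 1
[col 0] DKOW: children DKW:{C,G,T}, O:{T} ∩→ {T}; cost 0
[col 0] DEKOW: children DKOW:{T}, E:{A} ∪→ {A,T}; cost 1
[col 1] DW: children D:{G}, W:{G} ∩→ {G}; cost 0
[col 1] DKW: children DW:{G}, K:{C} ∪→ {C,G}; cost 1
[col 1] DKOW: children DKW:{C,G}, O:{G} ∩→ {G}; cost 0
[col 1] DEKOW: children DKOW:{G}, E:{G} ∩→ {G}; cost 0
[col 2] DW: children D:{T}, W:{A} ∪→ {A,T}; cost 1
[col 2] DKW: children DW:{A,T}, K:{A} ∩→ {A}; cost 0
[col 2] DKOW: children DKW:{A}, O:{T} ∪→ {A,T}; cost 1
[col 2] DEKOW: children DKOW:{A,T}, E:{T} ∩→ {T}; cost 0
[col 3] DW: children D:{G}, W:{C} ∪→ {C,G}; cost 1
[col 3] DKW: children DW:{C,G}, K:{A} ∪→ {A,C,G}; cost 1
[col 3] DKOW: children DKW:{A,C,G}, O:{G} ∩→ {G}; cost 0
[col 3] DEKOW: children DKOW:{G}, E:{C} ∪→ {C,G}; cost 1
[col 4] DW: children D:{C}, W:{T} ∪→ {C,T}; cost 1
[col 4] DKW: children DW:{C,T}, K:{T} ∩→ {T}; cost 0
[col 4] DKOW: children DKW:{T}, O:{A} ∪→ {A,T}; cost 1
[col 4] DEKOW: children DKOW:{A,T}, E:{T} ∩→ {T}; cost 0
[col 5] DW: children D:{A}, W:{T} ∪→ {A,T}; cost 1
[col 5] DKW: children DW:{A,T}, K:{T} ∩→ {T}; cost 0
[col 5] DKOW: children DKW:{T}, O:{G} ∪→ {G,T}; cost 1
[col 5] DEKOW: children DKOW:{G,T}, E:{A} ∪→ {A,G,T}; cost 1
per-site changes: [3, 1, 2, 3, 2, 3]; total = 14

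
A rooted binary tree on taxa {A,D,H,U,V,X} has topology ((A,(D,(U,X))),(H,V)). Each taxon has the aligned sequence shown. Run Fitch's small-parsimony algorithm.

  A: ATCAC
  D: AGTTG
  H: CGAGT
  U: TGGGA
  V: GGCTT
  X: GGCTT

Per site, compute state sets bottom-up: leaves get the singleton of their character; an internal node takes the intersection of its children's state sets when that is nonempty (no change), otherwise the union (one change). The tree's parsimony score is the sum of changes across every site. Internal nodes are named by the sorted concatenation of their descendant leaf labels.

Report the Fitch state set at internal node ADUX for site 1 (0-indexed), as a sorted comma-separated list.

[col 0] UX: children U:{T}, X:{G} ∪→ {G,T}; cost 1
[col 0] DUX: children D:{A}, UX:{G,T} ∪→ {A,G,T}; cost 1
[col 0] ADUX: children A:{A}, DUX:{A,G,T} ∩→ {A}; cost 0
[col 0] HV: children H:{C}, V:{G} ∪→ {C,G}; cost 1
[col 0] ADHUVX: children ADUX:{A}, HV:{C,G} ∪→ {A,C,G}; cost 1
[col 1] UX: children U:{G}, X:{G} ∩→ {G}; cost 0
[col 1] DUX: children D:{G}, UX:{G} ∩→ {G}; cost 0
[col 1] ADUX: children A:{T}, DUX:{G} ∪→ {G,T}; cost 1
[col 1] HV: children H:{G}, V:{G} ∩→ {G}; cost 0
[col 1] ADHUVX: children ADUX:{G,T}, HV:{G} ∩→ {G}; cost 0
[col 2] UX: children U:{G}, X:{C} ∪→ {C,G}; cost 1
[col 2] DUX: children D:{T}, UX:{C,G} ∪→ {C,G,T}; cost 1
[col 2] ADUX: children A:{C}, DUX:{C,G,T} ∩→ {C}; cost 0
[col 2] HV: children H:{A}, V:{C} ∪→ {A,C}; cost 1
[col 2] ADHUVX: children ADUX:{C}, HV:{A,C} ∩→ {C}; cost 0
[col 3] UX: children U:{G}, X:{T} ∪→ {G,T}; cost 1
[col 3] DUX: children D:{T}, UX:{G,T} ∩→ {T}; cost 0
[col 3] ADUX: children A:{A}, DUX:{T} ∪→ {A,T}; cost 1
[col 3] HV: children H:{G}, V:{T} ∪→ {G,T}; cost 1
[col 3] ADHUVX: children ADUX:{A,T}, HV:{G,T} ∩→ {T}; cost 0
[col 4] UX: children U:{A}, X:{T} ∪→ {A,T}; cost 1
[col 4] DUX: children D:{G}, UX:{A,T} ∪→ {A,G,T}; cost 1
[col 4] ADUX: children A:{C}, DUX:{A,G,T} ∪→ {A,C,G,T}; cost 1
[col 4] HV: children H:{T}, V:{T} ∩→ {T}; cost 0
[col 4] ADHUVX: children ADUX:{A,C,G,T}, HV:{T} ∩→ {T}; cost 0
per-site changes: [4, 1, 3, 3, 3]; total = 14

G,T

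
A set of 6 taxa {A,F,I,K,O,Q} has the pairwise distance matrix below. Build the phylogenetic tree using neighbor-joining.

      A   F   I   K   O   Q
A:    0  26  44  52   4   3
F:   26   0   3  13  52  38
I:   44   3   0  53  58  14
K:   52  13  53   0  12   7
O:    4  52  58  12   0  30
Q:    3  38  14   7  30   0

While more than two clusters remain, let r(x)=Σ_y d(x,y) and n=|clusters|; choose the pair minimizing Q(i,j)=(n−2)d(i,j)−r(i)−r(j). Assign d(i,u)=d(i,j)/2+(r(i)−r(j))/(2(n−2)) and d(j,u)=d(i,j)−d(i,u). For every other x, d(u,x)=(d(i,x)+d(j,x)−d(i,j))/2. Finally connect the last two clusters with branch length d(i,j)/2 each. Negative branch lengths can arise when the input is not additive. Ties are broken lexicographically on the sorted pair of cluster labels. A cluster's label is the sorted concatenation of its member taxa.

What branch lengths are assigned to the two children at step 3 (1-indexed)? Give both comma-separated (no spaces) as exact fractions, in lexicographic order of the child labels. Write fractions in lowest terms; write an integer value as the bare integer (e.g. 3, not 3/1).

69/4,-11/4

step 1: merge (F,I) at d=3, Q=-292; branch lengths F→-7/2, I→13/2; new cluster FI
  updated: d(A,FI)=67/2, d(FI,K)=63/2, d(FI,O)=107/2, d(FI,Q)=49/2
step 2: merge (A,O) at d=4, Q=-180; branch lengths A→5/6, O→19/6; new cluster AO
  updated: d(AO,FI)=83/2, d(AO,K)=30, d(AO,Q)=29/2
step 3: merge (AO,Q) at d=29/2, Q=-103; branch lengths AO→69/4, Q→-11/4; new cluster AOQ
  updated: d(AOQ,FI)=103/4, d(AOQ,K)=45/4
step 4: merge (AOQ,FI) at d=103/4, Q=-137/2; branch lengths AOQ→11/4, FI→23; new cluster AFIOQ
  updated: d(AFIOQ,K)=17/2
step 5: merge (AFIOQ,K) at d=17/2; branch lengths AFIOQ→17/4, K→17/4; new cluster AFIKOQ
final tree: ((((A:5/6,O:19/6):69/4,Q:-11/4):11/4,(F:-7/2,I:13/2):23):17/4,K:17/4)
total length: 223/4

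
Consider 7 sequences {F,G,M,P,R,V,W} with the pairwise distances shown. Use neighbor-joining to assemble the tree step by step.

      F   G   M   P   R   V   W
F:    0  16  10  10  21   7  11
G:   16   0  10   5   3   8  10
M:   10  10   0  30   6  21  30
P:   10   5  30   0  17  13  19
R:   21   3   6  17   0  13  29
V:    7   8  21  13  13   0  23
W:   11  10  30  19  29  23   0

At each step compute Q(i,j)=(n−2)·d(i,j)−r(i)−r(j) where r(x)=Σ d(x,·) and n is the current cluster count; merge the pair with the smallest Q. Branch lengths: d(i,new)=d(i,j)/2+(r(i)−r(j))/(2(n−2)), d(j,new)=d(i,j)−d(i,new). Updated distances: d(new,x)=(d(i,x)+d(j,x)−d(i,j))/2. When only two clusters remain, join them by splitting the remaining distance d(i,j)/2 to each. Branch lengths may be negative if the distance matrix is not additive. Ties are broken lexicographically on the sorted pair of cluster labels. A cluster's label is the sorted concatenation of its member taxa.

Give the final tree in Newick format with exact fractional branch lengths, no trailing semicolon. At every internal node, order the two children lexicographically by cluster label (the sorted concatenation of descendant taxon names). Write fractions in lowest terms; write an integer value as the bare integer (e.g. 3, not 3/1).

iteration 1: select M,R (d=6, Q=-166); attach at lengths (24/5, 6/5); label the merged cluster MR
  updated: d(F,MR)=25/2, d(G,MR)=7/2, d(MR,P)=41/2, d(MR,V)=14, d(MR,W)=53/2
iteration 2: select G,MR (d=7/2, Q=-211/2); attach at lengths (-41/16, 97/16); label the merged cluster GMR
  updated: d(F,GMR)=25/2, d(GMR,P)=11, d(GMR,V)=37/4, d(GMR,W)=33/2
iteration 3: select F,W (d=11, Q=-77); attach at lengths (2/3, 31/3); label the merged cluster FW
  updated: d(FW,GMR)=9, d(FW,P)=9, d(FW,V)=19/2
iteration 4: select FW,P (d=9, Q=-85/2); attach at lengths (25/8, 47/8); label the merged cluster FPW
  updated: d(FPW,GMR)=11/2, d(FPW,V)=27/4
iteration 5: select FPW,GMR (d=11/2, Q=-43/2); attach at lengths (3/2, 4); label the merged cluster FGMPRW
  updated: d(FGMPRW,V)=21/4
iteration 6: select FGMPRW,V (d=21/4); attach at lengths (21/8, 21/8); label the merged cluster FGMPRVW
final tree: ((((F:2/3,W:31/3):25/8,P:47/8):3/2,(G:-41/16,(M:24/5,R:6/5):97/16):4):21/8,V:21/8)
total length: 161/4

((((F:2/3,W:31/3):25/8,P:47/8):3/2,(G:-41/16,(M:24/5,R:6/5):97/16):4):21/8,V:21/8)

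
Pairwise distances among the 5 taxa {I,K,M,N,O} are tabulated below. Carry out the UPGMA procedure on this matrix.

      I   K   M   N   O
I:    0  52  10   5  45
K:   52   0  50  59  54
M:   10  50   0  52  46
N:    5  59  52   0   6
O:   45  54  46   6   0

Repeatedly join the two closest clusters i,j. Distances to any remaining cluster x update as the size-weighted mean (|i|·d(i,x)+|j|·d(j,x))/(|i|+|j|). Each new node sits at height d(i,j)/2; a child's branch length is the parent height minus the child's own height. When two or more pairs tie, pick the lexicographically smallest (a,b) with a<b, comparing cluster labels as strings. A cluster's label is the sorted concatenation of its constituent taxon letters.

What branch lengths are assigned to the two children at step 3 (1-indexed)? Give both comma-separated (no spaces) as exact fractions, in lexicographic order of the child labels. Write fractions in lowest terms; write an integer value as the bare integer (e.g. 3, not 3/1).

step 1: merge (I,N) at d=5; branch lengths I→5/2, N→5/2; new cluster IN
  updated: d(IN,K)=111/2, d(IN,M)=31, d(IN,O)=51/2
step 2: merge (IN,O) at d=51/2; branch lengths IN→41/4, O→51/4; new cluster INO
  updated: d(INO,K)=55, d(INO,M)=36
step 3: merge (INO,M) at d=36; branch lengths INO→21/4, M→18; new cluster IMNO
  updated: d(IMNO,K)=215/4
step 4: merge (IMNO,K) at d=215/4; branch lengths IMNO→71/8, K→215/8; new cluster IKMNO
final tree: ((((I:5/2,N:5/2):41/4,O:51/4):21/4,M:18):71/8,K:215/8)
total length: 87

21/4,18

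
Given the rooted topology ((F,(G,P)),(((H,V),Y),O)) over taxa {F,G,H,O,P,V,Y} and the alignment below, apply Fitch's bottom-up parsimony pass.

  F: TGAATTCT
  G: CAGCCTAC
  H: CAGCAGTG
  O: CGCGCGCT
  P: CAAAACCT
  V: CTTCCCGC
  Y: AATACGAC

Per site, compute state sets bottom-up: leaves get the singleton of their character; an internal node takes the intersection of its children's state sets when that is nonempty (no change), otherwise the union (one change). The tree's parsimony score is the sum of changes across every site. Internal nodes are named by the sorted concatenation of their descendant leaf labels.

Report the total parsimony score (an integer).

GP@0: {C} ∩ {C} = {C} (intersection, +0)
FGP@0: {T} ∪ {C} = {C,T} (union, +1)
HV@0: {C} ∩ {C} = {C} (intersection, +0)
HVY@0: {C} ∪ {A} = {A,C} (union, +1)
HOVY@0: {A,C} ∩ {C} = {C} (intersection, +0)
FGHOPVY@0: {C,T} ∩ {C} = {C} (intersection, +0)
GP@1: {A} ∩ {A} = {A} (intersection, +0)
FGP@1: {G} ∪ {A} = {A,G} (union, +1)
HV@1: {A} ∪ {T} = {A,T} (union, +1)
HVY@1: {A,T} ∩ {A} = {A} (intersection, +0)
HOVY@1: {A} ∪ {G} = {A,G} (union, +1)
FGHOPVY@1: {A,G} ∩ {A,G} = {A,G} (intersection, +0)
GP@2: {G} ∪ {A} = {A,G} (union, +1)
FGP@2: {A} ∩ {A,G} = {A} (intersection, +0)
HV@2: {G} ∪ {T} = {G,T} (union, +1)
HVY@2: {G,T} ∩ {T} = {T} (intersection, +0)
HOVY@2: {T} ∪ {C} = {C,T} (union, +1)
FGHOPVY@2: {A} ∪ {C,T} = {A,C,T} (union, +1)
GP@3: {C} ∪ {A} = {A,C} (union, +1)
FGP@3: {A} ∩ {A,C} = {A} (intersection, +0)
HV@3: {C} ∩ {C} = {C} (intersection, +0)
HVY@3: {C} ∪ {A} = {A,C} (union, +1)
HOVY@3: {A,C} ∪ {G} = {A,C,G} (union, +1)
FGHOPVY@3: {A} ∩ {A,C,G} = {A} (intersection, +0)
GP@4: {C} ∪ {A} = {A,C} (union, +1)
FGP@4: {T} ∪ {A,C} = {A,C,T} (union, +1)
HV@4: {A} ∪ {C} = {A,C} (union, +1)
HVY@4: {A,C} ∩ {C} = {C} (intersection, +0)
HOVY@4: {C} ∩ {C} = {C} (intersection, +0)
FGHOPVY@4: {A,C,T} ∩ {C} = {C} (intersection, +0)
GP@5: {T} ∪ {C} = {C,T} (union, +1)
FGP@5: {T} ∩ {C,T} = {T} (intersection, +0)
HV@5: {G} ∪ {C} = {C,G} (union, +1)
HVY@5: {C,G} ∩ {G} = {G} (intersection, +0)
HOVY@5: {G} ∩ {G} = {G} (intersection, +0)
FGHOPVY@5: {T} ∪ {G} = {G,T} (union, +1)
GP@6: {A} ∪ {C} = {A,C} (union, +1)
FGP@6: {C} ∩ {A,C} = {C} (intersection, +0)
HV@6: {T} ∪ {G} = {G,T} (union, +1)
HVY@6: {G,T} ∪ {A} = {A,G,T} (union, +1)
HOVY@6: {A,G,T} ∪ {C} = {A,C,G,T} (union, +1)
FGHOPVY@6: {C} ∩ {A,C,G,T} = {C} (intersection, +0)
GP@7: {C} ∪ {T} = {C,T} (union, +1)
FGP@7: {T} ∩ {C,T} = {T} (intersection, +0)
HV@7: {G} ∪ {C} = {C,G} (union, +1)
HVY@7: {C,G} ∩ {C} = {C} (intersection, +0)
HOVY@7: {C} ∪ {T} = {C,T} (union, +1)
FGHOPVY@7: {T} ∩ {C,T} = {T} (intersection, +0)
per-site changes: [2, 3, 4, 3, 3, 3, 4, 3]; total = 25

25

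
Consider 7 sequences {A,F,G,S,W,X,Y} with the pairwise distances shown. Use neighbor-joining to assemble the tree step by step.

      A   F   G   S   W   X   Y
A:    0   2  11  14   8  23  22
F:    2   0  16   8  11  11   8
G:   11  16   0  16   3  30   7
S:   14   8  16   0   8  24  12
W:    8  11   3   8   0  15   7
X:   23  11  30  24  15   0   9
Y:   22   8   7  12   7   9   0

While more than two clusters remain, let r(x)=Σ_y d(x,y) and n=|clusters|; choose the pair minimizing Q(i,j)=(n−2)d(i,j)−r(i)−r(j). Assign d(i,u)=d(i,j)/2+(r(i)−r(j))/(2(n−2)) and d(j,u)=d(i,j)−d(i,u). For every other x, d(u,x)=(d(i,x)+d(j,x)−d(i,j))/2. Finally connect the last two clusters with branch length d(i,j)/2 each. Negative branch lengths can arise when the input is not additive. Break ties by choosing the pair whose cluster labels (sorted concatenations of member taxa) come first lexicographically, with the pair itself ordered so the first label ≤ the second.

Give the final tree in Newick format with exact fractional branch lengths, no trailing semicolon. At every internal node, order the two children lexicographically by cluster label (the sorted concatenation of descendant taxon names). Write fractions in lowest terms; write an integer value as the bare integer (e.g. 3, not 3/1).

((((A:19/8,F:-3/8):31/8,S:49/8):3/2,(G:19/4,W:-7/4):13/4):11/4,(X:46/5,Y:-1/5):11/4)

1. join X+Y (d=9, Q=-132) ⇒ XY; edges |X|=46/5, |Y|=-1/5
  updated: d(A,XY)=18, d(F,XY)=5, d(G,XY)=14, d(S,XY)=27/2, d(W,XY)=13/2
2. join A+F (d=2, Q=-87) ⇒ AF; edges |A|=19/8, |F|=-3/8
  updated: d(AF,G)=25/2, d(AF,S)=10, d(AF,W)=17/2, d(AF,XY)=21/2
3. join G+W (d=3, Q=-125/2) ⇒ GW; edges |G|=19/4, |W|=-7/4
  updated: d(AF,GW)=9, d(GW,S)=21/2, d(GW,XY)=35/4
4. join AF+S (d=10, Q=-87/2) ⇒ AFS; edges |AF|=31/8, |S|=49/8
  updated: d(AFS,GW)=19/4, d(AFS,XY)=7
5. join AFS+GW (d=19/4, Q=-41/2) ⇒ AFGSW; edges |AFS|=3/2, |GW|=13/4
  updated: d(AFGSW,XY)=11/2
6. join AFGSW+XY (d=11/2) ⇒ AFGSWXY; edges |AFGSW|=11/4, |XY|=11/4
final tree: ((((A:19/8,F:-3/8):31/8,S:49/8):3/2,(G:19/4,W:-7/4):13/4):11/4,(X:46/5,Y:-1/5):11/4)
total length: 137/4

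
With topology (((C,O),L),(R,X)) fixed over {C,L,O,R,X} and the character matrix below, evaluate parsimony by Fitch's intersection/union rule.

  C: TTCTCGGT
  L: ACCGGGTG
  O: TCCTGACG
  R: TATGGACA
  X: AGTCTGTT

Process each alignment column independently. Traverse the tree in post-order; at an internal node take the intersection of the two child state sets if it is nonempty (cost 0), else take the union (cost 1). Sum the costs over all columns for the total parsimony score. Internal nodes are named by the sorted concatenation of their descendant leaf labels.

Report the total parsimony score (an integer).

site 0, node CO: C={T} ∩ O={T} → {T} (+0)
site 0, node CLO: CO={T} ∪ L={A} → {A,T} (+1)
site 0, node RX: R={T} ∪ X={A} → {A,T} (+1)
site 0, node CLORX: CLO={A,T} ∩ RX={A,T} → {A,T} (+0)
site 1, node CO: C={T} ∪ O={C} → {C,T} (+1)
site 1, node CLO: CO={C,T} ∩ L={C} → {C} (+0)
site 1, node RX: R={A} ∪ X={G} → {A,G} (+1)
site 1, node CLORX: CLO={C} ∪ RX={A,G} → {A,C,G} (+1)
site 2, node CO: C={C} ∩ O={C} → {C} (+0)
site 2, node CLO: CO={C} ∩ L={C} → {C} (+0)
site 2, node RX: R={T} ∩ X={T} → {T} (+0)
site 2, node CLORX: CLO={C} ∪ RX={T} → {C,T} (+1)
site 3, node CO: C={T} ∩ O={T} → {T} (+0)
site 3, node CLO: CO={T} ∪ L={G} → {G,T} (+1)
site 3, node RX: R={G} ∪ X={C} → {C,G} (+1)
site 3, node CLORX: CLO={G,T} ∩ RX={C,G} → {G} (+0)
site 4, node CO: C={C} ∪ O={G} → {C,G} (+1)
site 4, node CLO: CO={C,G} ∩ L={G} → {G} (+0)
site 4, node RX: R={G} ∪ X={T} → {G,T} (+1)
site 4, node CLORX: CLO={G} ∩ RX={G,T} → {G} (+0)
site 5, node CO: C={G} ∪ O={A} → {A,G} (+1)
site 5, node CLO: CO={A,G} ∩ L={G} → {G} (+0)
site 5, node RX: R={A} ∪ X={G} → {A,G} (+1)
site 5, node CLORX: CLO={G} ∩ RX={A,G} → {G} (+0)
site 6, node CO: C={G} ∪ O={C} → {C,G} (+1)
site 6, node CLO: CO={C,G} ∪ L={T} → {C,G,T} (+1)
site 6, node RX: R={C} ∪ X={T} → {C,T} (+1)
site 6, node CLORX: CLO={C,G,T} ∩ RX={C,T} → {C,T} (+0)
site 7, node CO: C={T} ∪ O={G} → {G,T} (+1)
site 7, node CLO: CO={G,T} ∩ L={G} → {G} (+0)
site 7, node RX: R={A} ∪ X={T} → {A,T} (+1)
site 7, node CLORX: CLO={G} ∪ RX={A,T} → {A,G,T} (+1)
per-site changes: [2, 3, 1, 2, 2, 2, 3, 3]; total = 18

18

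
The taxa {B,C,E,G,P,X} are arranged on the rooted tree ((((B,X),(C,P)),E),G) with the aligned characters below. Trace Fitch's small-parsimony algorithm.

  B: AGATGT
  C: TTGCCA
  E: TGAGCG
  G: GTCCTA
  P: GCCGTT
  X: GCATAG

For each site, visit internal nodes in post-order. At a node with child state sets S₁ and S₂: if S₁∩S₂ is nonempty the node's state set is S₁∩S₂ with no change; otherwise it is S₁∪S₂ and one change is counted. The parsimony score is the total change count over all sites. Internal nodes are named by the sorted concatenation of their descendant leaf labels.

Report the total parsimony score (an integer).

21

site 0, node BX: B={A} ∪ X={G} → {A,G} (+1)
site 0, node CP: C={T} ∪ P={G} → {G,T} (+1)
site 0, node BCPX: BX={A,G} ∩ CP={G,T} → {G} (+0)
site 0, node BCEPX: BCPX={G} ∪ E={T} → {G,T} (+1)
site 0, node BCEGPX: BCEPX={G,T} ∩ G={G} → {G} (+0)
site 1, node BX: B={G} ∪ X={C} → {C,G} (+1)
site 1, node CP: C={T} ∪ P={C} → {C,T} (+1)
site 1, node BCPX: BX={C,G} ∩ CP={C,T} → {C} (+0)
site 1, node BCEPX: BCPX={C} ∪ E={G} → {C,G} (+1)
site 1, node BCEGPX: BCEPX={C,G} ∪ G={T} → {C,G,T} (+1)
site 2, node BX: B={A} ∩ X={A} → {A} (+0)
site 2, node CP: C={G} ∪ P={C} → {C,G} (+1)
site 2, node BCPX: BX={A} ∪ CP={C,G} → {A,C,G} (+1)
site 2, node BCEPX: BCPX={A,C,G} ∩ E={A} → {A} (+0)
site 2, node BCEGPX: BCEPX={A} ∪ G={C} → {A,C} (+1)
site 3, node BX: B={T} ∩ X={T} → {T} (+0)
site 3, node CP: C={C} ∪ P={G} → {C,G} (+1)
site 3, node BCPX: BX={T} ∪ CP={C,G} → {C,G,T} (+1)
site 3, node BCEPX: BCPX={C,G,T} ∩ E={G} → {G} (+0)
site 3, node BCEGPX: BCEPX={G} ∪ G={C} → {C,G} (+1)
site 4, node BX: B={G} ∪ X={A} → {A,G} (+1)
site 4, node CP: C={C} ∪ P={T} → {C,T} (+1)
site 4, node BCPX: BX={A,G} ∪ CP={C,T} → {A,C,G,T} (+1)
site 4, node BCEPX: BCPX={A,C,G,T} ∩ E={C} → {C} (+0)
site 4, node BCEGPX: BCEPX={C} ∪ G={T} → {C,T} (+1)
site 5, node BX: B={T} ∪ X={G} → {G,T} (+1)
site 5, node CP: C={A} ∪ P={T} → {A,T} (+1)
site 5, node BCPX: BX={G,T} ∩ CP={A,T} → {T} (+0)
site 5, node BCEPX: BCPX={T} ∪ E={G} → {G,T} (+1)
site 5, node BCEGPX: BCEPX={G,T} ∪ G={A} → {A,G,T} (+1)
per-site changes: [3, 4, 3, 3, 4, 4]; total = 21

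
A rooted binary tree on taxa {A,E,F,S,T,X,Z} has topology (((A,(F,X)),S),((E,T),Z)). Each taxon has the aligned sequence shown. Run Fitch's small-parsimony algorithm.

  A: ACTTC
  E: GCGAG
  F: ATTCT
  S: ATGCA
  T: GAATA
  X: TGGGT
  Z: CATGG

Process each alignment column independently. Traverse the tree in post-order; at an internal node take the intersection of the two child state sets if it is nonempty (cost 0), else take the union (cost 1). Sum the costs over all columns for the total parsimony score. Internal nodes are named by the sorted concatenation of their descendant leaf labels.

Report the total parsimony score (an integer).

20

[col 0] FX: children F:{A}, X:{T} ∪→ {A,T}; cost 1
[col 0] AFX: children A:{A}, FX:{A,T} ∩→ {A}; cost 0
[col 0] AFSX: children AFX:{A}, S:{A} ∩→ {A}; cost 0
[col 0] ET: children E:{G}, T:{G} ∩→ {G}; cost 0
[col 0] ETZ: children ET:{G}, Z:{C} ∪→ {C,G}; cost 1
[col 0] AEFSTXZ: children AFSX:{A}, ETZ:{C,G} ∪→ {A,C,G}; cost 1
[col 1] FX: children F:{T}, X:{G} ∪→ {G,T}; cost 1
[col 1] AFX: children A:{C}, FX:{G,T} ∪→ {C,G,T}; cost 1
[col 1] AFSX: children AFX:{C,G,T}, S:{T} ∩→ {T}; cost 0
[col 1] ET: children E:{C}, T:{A} ∪→ {A,C}; cost 1
[col 1] ETZ: children ET:{A,C}, Z:{A} ∩→ {A}; cost 0
[col 1] AEFSTXZ: children AFSX:{T}, ETZ:{A} ∪→ {A,T}; cost 1
[col 2] FX: children F:{T}, X:{G} ∪→ {G,T}; cost 1
[col 2] AFX: children A:{T}, FX:{G,T} ∩→ {T}; cost 0
[col 2] AFSX: children AFX:{T}, S:{G} ∪→ {G,T}; cost 1
[col 2] ET: children E:{G}, T:{A} ∪→ {A,G}; cost 1
[col 2] ETZ: children ET:{A,G}, Z:{T} ∪→ {A,G,T}; cost 1
[col 2] AEFSTXZ: children AFSX:{G,T}, ETZ:{A,G,T} ∩→ {G,T}; cost 0
[col 3] FX: children F:{C}, X:{G} ∪→ {C,G}; cost 1
[col 3] AFX: children A:{T}, FX:{C,G} ∪→ {C,G,T}; cost 1
[col 3] AFSX: children AFX:{C,G,T}, S:{C} ∩→ {C}; cost 0
[col 3] ET: children E:{A}, T:{T} ∪→ {A,T}; cost 1
[col 3] ETZ: children ET:{A,T}, Z:{G} ∪→ {A,G,T}; cost 1
[col 3] AEFSTXZ: children AFSX:{C}, ETZ:{A,G,T} ∪→ {A,C,G,T}; cost 1
[col 4] FX: children F:{T}, X:{T} ∩→ {T}; cost 0
[col 4] AFX: children A:{C}, FX:{T} ∪→ {C,T}; cost 1
[col 4] AFSX: children AFX:{C,T}, S:{A} ∪→ {A,C,T}; cost 1
[col 4] ET: children E:{G}, T:{A} ∪→ {A,G}; cost 1
[col 4] ETZ: children ET:{A,G}, Z:{G} ∩→ {G}; cost 0
[col 4] AEFSTXZ: children AFSX:{A,C,T}, ETZ:{G} ∪→ {A,C,G,T}; cost 1
per-site changes: [3, 4, 4, 5, 4]; total = 20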